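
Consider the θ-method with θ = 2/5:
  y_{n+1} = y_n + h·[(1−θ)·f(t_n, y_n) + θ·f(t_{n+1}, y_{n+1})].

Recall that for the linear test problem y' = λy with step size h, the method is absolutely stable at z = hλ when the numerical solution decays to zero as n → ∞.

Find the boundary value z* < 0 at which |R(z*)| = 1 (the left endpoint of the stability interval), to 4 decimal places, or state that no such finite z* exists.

Test eqn y'=λy, z=hλ:
  y_{n+1} = y_n + z·[3/5·y_n + 2/5·y_{n+1}] ⇒ (1 − 2/5z)y_{n+1} = (1 + 3/5z)y_n
  ⇒ R(z) = (1 + 3/5z)/(1 − 2/5z).

Need |R(x)|<1, x<0.
x=-0.88: |R|=0.3491
R=−1: 1+3/5x = −1+2/5x ⇒ -1/5x=2 ⇒ x=2/(-1/5)=-10.0000
Confirm numerically:
  x=-7.514: |R|=0.87587 <1
  x=-7.346: |R|=0.86522 <1
  x=-6.009: |R|=0.76548 <1
  x=-10.512: |R|=1.01967 >1
  x=-10.347: |R|=1.01351 >1
Interval (-10.0000, 0).

z* = -10.0000.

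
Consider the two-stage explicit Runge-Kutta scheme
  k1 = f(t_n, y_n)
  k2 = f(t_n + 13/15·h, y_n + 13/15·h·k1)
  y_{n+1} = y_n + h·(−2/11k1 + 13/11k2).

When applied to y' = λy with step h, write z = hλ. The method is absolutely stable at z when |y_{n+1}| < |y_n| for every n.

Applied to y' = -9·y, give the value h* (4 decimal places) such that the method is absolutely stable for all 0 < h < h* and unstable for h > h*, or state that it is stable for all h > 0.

Set f=λy, z=hλ:
  k1=λy_n ⇒ h·k1=z·y_n;  k2=λ(1+13/15z)y_n ⇒ h·k2=z(1+13/15z)y_n
  y_{n+1}/y_n = 1 − 2/11z + 13/11z(1+13/15z) = 1 + z + 169/165z²
  ⇒ R(z) = 1 + z + 169/165z².

Find x<0 with |R(x)|<1.
x=-0.54: |R|=0.7587
R=1: x+169/165x²=0 ⇒ x=−165/169=-0.9763; min R=1−1/(4·169/165)=0.7559>−1
Confirm numerically:
  x=-0.875: |R|=0.90919 <1
  x=-0.820: |R|=0.86870 <1
  x=-0.633: |R|=0.77740 <1
  x=-0.473: |R|=0.75615 <1
  x=-1.529: |R|=1.86552 >1
  x=-1.405: |R|=1.61688 >1
Stable set (-0.9763, 0).

(-0.9763,0); λ=-9 ⇒ h* = (165/169)/9 = 0.1085.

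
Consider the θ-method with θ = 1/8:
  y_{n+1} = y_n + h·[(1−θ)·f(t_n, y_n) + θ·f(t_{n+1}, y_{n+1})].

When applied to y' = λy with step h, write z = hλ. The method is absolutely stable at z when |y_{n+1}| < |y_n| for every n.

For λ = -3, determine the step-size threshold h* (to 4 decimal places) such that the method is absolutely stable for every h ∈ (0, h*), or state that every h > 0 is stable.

With y'=λy (z=hλ):
  y_{n+1} = y_n + z·[7/8·y_n + 1/8·y_{n+1}] ⇒ (1 − 1/8z)y_{n+1} = (1 + 7/8z)y_n
  R(z) = (1 + 7/8z)/(1 − 1/8z).

Solve |R(x)|<1 on ℝ⁻.
x=-0.33: |R|=0.6831
R=−1: 1+7/8x = −1+1/8x ⇒ -3/4x=2 ⇒ x=2/(-3/4)=-2.6667
Confirm numerically:
  x=-2.227: |R|=0.74206 <1
  x=-2.066: |R|=0.64196 <1
  x=-2.010: |R|=0.60639 <1
  x=-1.542: |R|=0.29281 <1
  x=-3.231: |R|=1.30149 >1
  x=-3.143: |R|=1.25648 >1
So |R|<1 on (-2.6667, 0).

(-2.6667,0); λ=-3 ⇒ h* = (8/3)/3 = 0.8889.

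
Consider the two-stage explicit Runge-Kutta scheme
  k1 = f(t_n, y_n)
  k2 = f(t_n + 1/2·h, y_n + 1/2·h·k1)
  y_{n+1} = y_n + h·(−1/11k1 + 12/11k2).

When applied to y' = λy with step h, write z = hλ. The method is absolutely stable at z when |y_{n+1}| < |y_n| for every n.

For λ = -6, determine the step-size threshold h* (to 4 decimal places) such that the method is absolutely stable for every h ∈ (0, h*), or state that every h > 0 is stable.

(-1.8333,0); λ=-6 ⇒ h* = (11/6)/6 = 0.3056.

Set f=λy, z=hλ:
  k1=λy_n ⇒ h·k1=z·y_n;  k2=λ(1+1/2z)y_n ⇒ h·k2=z(1+1/2z)y_n
  y_{n+1}/y_n = 1 − 1/11z + 12/11z(1+1/2z) = 1 + z + 6/11z²
  Hence R(z) = 1 + z + 6/11z².

Find x<0 with |R(x)|<1.
x=-1.46: |R|=0.7027
R=1: x+6/11x²=0 ⇒ x=−11/6=-1.8333; min R=1−1/(4·6/11)=0.5417>−1
Confirm numerically:
  x=-1.625: |R|=0.81534 <1
  x=-1.484: |R|=0.71723 <1
  x=-1.198: |R|=0.58484 <1
  x=-1.174: |R|=0.57779 <1
  x=-2.257: |R|=1.52157 >1
  x=-2.038: |R|=1.22751 >1
Stable set (-1.8333, 0).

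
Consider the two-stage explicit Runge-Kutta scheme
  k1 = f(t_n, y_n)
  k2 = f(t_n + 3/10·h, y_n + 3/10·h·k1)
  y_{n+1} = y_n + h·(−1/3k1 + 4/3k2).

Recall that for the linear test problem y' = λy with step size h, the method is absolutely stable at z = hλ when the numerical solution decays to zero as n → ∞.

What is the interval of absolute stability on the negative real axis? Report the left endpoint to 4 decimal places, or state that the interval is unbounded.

On y'=λy, z=hλ:
  k1=λy_n ⇒ h·k1=z·y_n;  k2=λ(1+3/10z)y_n ⇒ h·k2=z(1+3/10z)y_n
  y_{n+1}/y_n = 1 − 1/3z + 4/3z(1+3/10z) = 1 + z + 2/5z²
  Hence R(z) = 1 + z + 2/5z².

Solve |R(x)|<1 on ℝ⁻.
x=-0.61: |R|=0.5388
R=1: x+2/5x²=0 ⇒ x=−5/2=-2.5000; min R=1−1/(4·2/5)=0.3750>−1
Confirm numerically:
  x=-2.401: |R|=0.90492 <1
  x=-2.398: |R|=0.90216 <1
  x=-1.467: |R|=0.39384 <1
  x=-2.920: |R|=1.49056 >1
  x=-2.770: |R|=1.29916 >1
Stable set (-2.5000, 0).

(-2.5000, 0).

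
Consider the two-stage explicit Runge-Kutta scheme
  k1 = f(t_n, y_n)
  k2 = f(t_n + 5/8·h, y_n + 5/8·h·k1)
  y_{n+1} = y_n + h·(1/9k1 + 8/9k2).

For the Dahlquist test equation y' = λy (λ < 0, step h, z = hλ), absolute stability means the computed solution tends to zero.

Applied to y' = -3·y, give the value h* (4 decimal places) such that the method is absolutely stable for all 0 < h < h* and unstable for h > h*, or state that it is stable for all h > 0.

(-1.8000,0); λ=-3 ⇒ h* = (9/5)/3 = 0.6000.

On y'=λy, z=hλ:
  k1=λy_n ⇒ h·k1=z·y_n;  k2=λ(1+5/8z)y_n ⇒ h·k2=z(1+5/8z)y_n
  y_{n+1}/y_n = 1 + 1/9z + 8/9z(1+5/8z) = 1 + z + 5/9z²
  ⇒ R(z) = 1 + z + 5/9z².

Boundary: |R(x)|=1, x<0.
x=-0.74: |R|=0.5642
R=1: x+5/9x²=0 ⇒ x=−9/5=-1.8000; min R=1−1/(4·5/9)=0.5500>−1
Confirm numerically:
  x=-1.666: |R|=0.87598 <1
  x=-1.589: |R|=0.81373 <1
  x=-1.356: |R|=0.66552 <1
  x=-0.732: |R|=0.56568 <1
  x=-2.313: |R|=1.65921 >1
  x=-2.038: |R|=1.26947 >1
  x=-2.009: |R|=1.23327 >1
Stable set (-1.8000, 0).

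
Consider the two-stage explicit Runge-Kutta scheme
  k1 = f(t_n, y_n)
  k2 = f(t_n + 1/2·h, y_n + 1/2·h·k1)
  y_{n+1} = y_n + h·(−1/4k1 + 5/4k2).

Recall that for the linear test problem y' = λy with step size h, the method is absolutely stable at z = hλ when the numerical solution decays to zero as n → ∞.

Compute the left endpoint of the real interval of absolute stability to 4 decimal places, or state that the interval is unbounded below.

z* = -1.6000.

On y'=λy, z=hλ:
  k1=λy_n ⇒ h·k1=z·y_n;  k2=λ(1+1/2z)y_n ⇒ h·k2=z(1+1/2z)y_n
  y_{n+1}/y_n = 1 − 1/4z + 5/4z(1+1/2z) = 1 + z + 5/8z²
  so R(z) = 1 + z + 5/8z².

Need |R(x)|<1, x<0.
x=-1.53: |R|=0.9331
R=1: x+5/8x²=0 ⇒ x=−8/5=-1.6000; min R=1−1/(4·5/8)=0.6000>−1
Confirm numerically:
  x=-1.402: |R|=0.82650 <1
  x=-0.961: |R|=0.61620 <1
  x=-0.643: |R|=0.61541 <1
  x=-2.180: |R|=1.79025 >1
  x=-2.155: |R|=1.74752 >1
  x=-1.662: |R|=1.06440 >1
So |R|<1 on (-1.6000, 0).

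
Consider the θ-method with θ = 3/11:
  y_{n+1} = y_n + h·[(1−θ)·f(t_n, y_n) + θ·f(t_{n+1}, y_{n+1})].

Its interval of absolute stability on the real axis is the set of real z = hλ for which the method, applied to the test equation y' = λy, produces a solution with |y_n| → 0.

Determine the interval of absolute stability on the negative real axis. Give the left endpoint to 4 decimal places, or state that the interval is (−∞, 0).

With y'=λy (z=hλ):
  y_{n+1} = y_n + z·[8/11·y_n + 3/11·y_{n+1}] ⇒ (1 − 3/11z)y_{n+1} = (1 + 8/11z)y_n
  so R(z) = (1 + 8/11z)/(1 − 3/11z).

Boundary: |R(x)|=1, x<0.
x=-0.63: |R|=0.4624
R=−1: 1+8/11x = −1+3/11x ⇒ -5/11x=2 ⇒ x=2/(-5/11)=-4.4000
Confirm numerically:
  x=-4.095: |R|=0.93451 <1
  x=-2.423: |R|=0.45892 <1
  x=-1.831: |R|=0.22118 <1
  x=-4.686: |R|=1.05707 >1
  x=-4.424: |R|=1.00494 >1
Stable set (-4.4000, 0).

z∈(-4.4000,0).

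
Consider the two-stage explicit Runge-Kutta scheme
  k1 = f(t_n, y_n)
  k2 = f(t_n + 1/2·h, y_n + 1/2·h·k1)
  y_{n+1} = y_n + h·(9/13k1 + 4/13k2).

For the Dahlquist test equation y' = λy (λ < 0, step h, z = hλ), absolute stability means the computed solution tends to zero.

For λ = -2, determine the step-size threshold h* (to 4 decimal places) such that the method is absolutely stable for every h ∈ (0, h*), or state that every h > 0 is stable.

(-6.5000,0); λ=-2 ⇒ h* = (13/2)/2 = 3.2500.

Set f=λy, z=hλ:
  k1=λy_n ⇒ h·k1=z·y_n;  k2=λ(1+1/2z)y_n ⇒ h·k2=z(1+1/2z)y_n
  y_{n+1}/y_n = 1 + 9/13z + 4/13z(1+1/2z) = 1 + z + 2/13z²
  so R(z) = 1 + z + 2/13z².

Need |R(x)|<1, x<0.
x=-1.26: |R|=0.0158
R=1: x+2/13x²=0 ⇒ x=−13/2=-6.5000; min R=1−1/(4·2/13)=-0.6250>−1
Confirm numerically:
  x=-5.564: |R|=0.19878 <1
  x=-3.716: |R|=0.59159 <1
  x=-2.648: |R|=0.56925 <1
  x=-6.806: |R|=1.32041 >1
  x=-6.644: |R|=1.14719 >1
  x=-6.553: |R|=1.05343 >1
Stable set (-6.5000, 0).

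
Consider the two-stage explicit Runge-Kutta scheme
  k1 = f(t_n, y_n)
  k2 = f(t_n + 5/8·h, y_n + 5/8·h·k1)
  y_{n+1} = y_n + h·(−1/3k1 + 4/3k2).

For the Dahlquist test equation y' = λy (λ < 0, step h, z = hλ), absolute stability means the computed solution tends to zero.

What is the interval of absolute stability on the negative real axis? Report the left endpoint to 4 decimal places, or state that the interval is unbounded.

Test eqn y'=λy, z=hλ:
  k1=λy_n ⇒ h·k1=z·y_n;  k2=λ(1+5/8z)y_n ⇒ h·k2=z(1+5/8z)y_n
  y_{n+1}/y_n = 1 − 1/3z + 4/3z(1+5/8z) = 1 + z + 5/6z²
  ⇒ R(z) = 1 + z + 5/6z².

Need |R(x)|<1, x<0.
x=-1.72: |R|=1.7453
R=1: x+5/6x²=0 ⇒ x=−6/5=-1.2000; min R=1−1/(4·5/6)=0.7000>−1
Confirm numerically:
  x=-1.150: |R|=0.95208 <1
  x=-0.902: |R|=0.77600 <1
  x=-0.622: |R|=0.70040 <1
  x=-1.725: |R|=1.75469 >1
  x=-1.636: |R|=1.59441 >1
  x=-1.620: |R|=1.56700 >1
So |R|<1 on (-1.2000, 0).

(-1.2000, 0).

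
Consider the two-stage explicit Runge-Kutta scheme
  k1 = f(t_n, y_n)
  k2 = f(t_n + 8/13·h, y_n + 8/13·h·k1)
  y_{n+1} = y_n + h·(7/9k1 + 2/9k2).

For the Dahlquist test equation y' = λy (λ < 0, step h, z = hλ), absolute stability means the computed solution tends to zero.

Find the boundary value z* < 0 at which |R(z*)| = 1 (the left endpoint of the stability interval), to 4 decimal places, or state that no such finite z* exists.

z* = -7.3125.

Set f=λy, z=hλ:
  k1=λy_n ⇒ h·k1=z·y_n;  k2=λ(1+8/13z)y_n ⇒ h·k2=z(1+8/13z)y_n
  y_{n+1}/y_n = 1 + 7/9z + 2/9z(1+8/13z) = 1 + z + 16/117z²
  R(z) = 1 + z + 16/117z².

Boundary: |R(x)|=1, x<0.
x=-1.69: |R|=0.2994
R=1: x+16/117x²=0 ⇒ x=−117/16=-7.3125; min R=1−1/(4·16/117)=-0.8281>−1
Confirm numerically:
  x=-5.638: |R|=0.29105 <1
  x=-3.608: |R|=0.82781 <1
  x=-3.196: |R|=0.79916 <1
  x=-7.868: |R|=1.59770 >1
  x=-7.545: |R|=1.23989 >1
  x=-7.385: |R|=1.07322 >1
Stable set (-7.3125, 0).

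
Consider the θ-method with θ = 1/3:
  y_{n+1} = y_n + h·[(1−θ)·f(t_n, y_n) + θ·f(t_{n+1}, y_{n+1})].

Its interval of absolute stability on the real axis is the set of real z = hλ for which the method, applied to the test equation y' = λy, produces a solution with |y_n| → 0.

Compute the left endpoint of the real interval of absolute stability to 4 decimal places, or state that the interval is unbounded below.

On y'=λy, z=hλ:
  y_{n+1} = y_n + z·[2/3·y_n + 1/3·y_{n+1}] ⇒ (1 − 1/3z)y_{n+1} = (1 + 2/3z)y_n
  ⇒ R(z) = (1 + 2/3z)/(1 − 1/3z).

Solve |R(x)|<1 on ℝ⁻.
x=-1.04: |R|=0.2277
R=−1: 1+2/3x = −1+1/3x ⇒ -1/3x=2 ⇒ x=2/(-1/3)=-6.0000
Confirm numerically:
  x=-5.827: |R|=0.98040 <1
  x=-4.771: |R|=0.84185 <1
  x=-3.254: |R|=0.56092 <1
  x=-2.704: |R|=0.42216 <1
  x=-6.569: |R|=1.05946 >1
  x=-6.470: |R|=1.04963 >1
Stable set (-6.0000, 0).

left endpoint -6.0000.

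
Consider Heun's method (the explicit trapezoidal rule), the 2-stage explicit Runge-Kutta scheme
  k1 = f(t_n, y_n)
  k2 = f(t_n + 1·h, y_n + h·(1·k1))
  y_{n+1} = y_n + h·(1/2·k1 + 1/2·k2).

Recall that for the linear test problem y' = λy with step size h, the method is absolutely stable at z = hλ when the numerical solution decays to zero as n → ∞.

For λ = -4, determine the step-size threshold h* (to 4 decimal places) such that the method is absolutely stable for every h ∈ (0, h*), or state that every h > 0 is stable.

(-2.0000,0); λ=-4 ⇒ h* = 0.5000.

On y'=λy, z=hλ:
  order 2, 2-stage ⇒ R(z)=1+z+z^2/2
  (e.g. R(-0.92)=0.50320, |R|=0.50320)

Find x<0 with |R(x)|<1.
x=-0.92: |R|=0.5032
|R(-2.3)|=1.3450 |R(-1.92)|=0.9232 |R(-1.65)|=0.7112
Bisect:
  x_lo=-2.5665 |R|=1.7269  x_hi=-0.0848 |R|=0.9188
  mid=-1.32562 |R|=0.55301 →hi
  mid=-1.94605 |R|=0.94751 →hi
  mid=-2.25627 |R|=1.28910 →lo
  mid=-2.10116 |R|=1.10627 →lo
  mid=-2.02360 |R|=1.02388 →lo
  mid=-1.98483 |R|=0.98494 →hi
  mid=-2.00422 |R|=1.00422 →lo
  mid=-1.99452 |R|=0.99454 →hi
  mid=-1.99937 |R|=0.99937 →hi
  ...
  [-2.00013,-1.99997] ⇒ x*=-2.0000
Interval (-2.0000, 0).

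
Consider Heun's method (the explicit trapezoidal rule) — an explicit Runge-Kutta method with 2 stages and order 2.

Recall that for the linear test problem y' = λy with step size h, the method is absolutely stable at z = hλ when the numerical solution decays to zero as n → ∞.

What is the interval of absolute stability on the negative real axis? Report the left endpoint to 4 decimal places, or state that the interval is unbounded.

Test eqn y'=λy, z=hλ:
  order 2, 2-stage ⇒ R(z)=1+z+z^2/2
  (e.g. R(-1.19)=0.51805, |R|=0.51805)

Find x<0 with |R(x)|<1.
x=-1.19: |R|=0.5181
|R(-1.46)|=0.6058 |R(-1.35)|=0.5613 |R(-0.84)|=0.5128
Bisect:
  x_lo=-2.3285 |R|=1.3825  x_hi=-0.3624 |R|=0.7033
  mid=-1.34543 |R|=0.55966 →hi
  mid=-1.83696 |R|=0.85025 →hi
  mid=-2.08273 |R|=1.08615 →lo
  mid=-1.95985 |R|=0.96065 →hi
  mid=-2.02129 |R|=1.02152 →lo
  mid=-1.99057 |R|=0.99061 →hi
  mid=-2.00593 |R|=1.00595 →lo
  mid=-1.99825 |R|=0.99825 →hi
  mid=-2.00209 |R|=1.00209 →lo
  mid=-2.00017 |R|=1.00017 →lo
  ...
  [-2.00005,-1.99993] ⇒ x*=-2.0000
Stable set (-2.0000, 0).

(-2.0000, 0).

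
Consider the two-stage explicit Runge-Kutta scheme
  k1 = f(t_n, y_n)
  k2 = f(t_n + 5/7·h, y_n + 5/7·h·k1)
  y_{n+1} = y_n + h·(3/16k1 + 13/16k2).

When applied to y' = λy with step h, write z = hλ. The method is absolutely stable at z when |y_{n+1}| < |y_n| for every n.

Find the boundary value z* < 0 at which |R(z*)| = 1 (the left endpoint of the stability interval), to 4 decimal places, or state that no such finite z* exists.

z* = -1.7231.

Set f=λy, z=hλ:
  k1=λy_n ⇒ h·k1=z·y_n;  k2=λ(1+5/7z)y_n ⇒ h·k2=z(1+5/7z)y_n
  y_{n+1}/y_n = 1 + 3/16z + 13/16z(1+5/7z) = 1 + z + 65/112z²
  R(z) = 1 + z + 65/112z².

Find x<0 with |R(x)|<1.
x=-0.82: |R|=0.5702
R=1: x+65/112x²=0 ⇒ x=−112/65=-1.7231; min R=1−1/(4·65/112)=0.5692>−1
Confirm numerically:
  x=-1.465: |R|=0.78058 <1
  x=-1.405: |R|=0.74064 <1
  x=-1.384: |R|=0.72765 <1
  x=-0.953: |R|=0.57409 <1
  x=-2.219: |R|=1.63866 >1
  x=-2.206: |R|=1.61827 >1
  x=-1.813: |R|=1.09462 >1
So |R|<1 on (-1.7231, 0).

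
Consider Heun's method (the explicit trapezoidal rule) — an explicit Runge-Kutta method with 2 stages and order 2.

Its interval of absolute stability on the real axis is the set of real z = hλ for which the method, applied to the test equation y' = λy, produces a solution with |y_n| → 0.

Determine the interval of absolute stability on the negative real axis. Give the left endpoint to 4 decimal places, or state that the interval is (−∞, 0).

Test eqn y'=λy, z=hλ:
  order 2, 2-stage ⇒ R(z)=1+z+z^2/2
  (e.g. R(-1.68)=0.73120, |R|=0.73120)

Boundary: |R(x)|=1, x<0.
x=-1.68: |R|=0.7312
|R(-2.21)|=1.2320 |R(-1.97)|=0.9704 |R(-1.75)|=0.7812
Bisect:
  x_lo=-2.4874 |R|=1.6062  x_hi=-0.0985 |R|=0.9064
  mid=-1.29297 |R|=0.54291 →hi
  mid=-1.89021 |R|=0.89623 →hi
  mid=-2.18883 |R|=1.20665 →lo
  mid=-2.03952 |R|=1.04030 →lo
  mid=-1.96486 |R|=0.96548 →hi
  mid=-2.00219 |R|=1.00219 →lo
  mid=-1.98352 |R|=0.98366 →hi
  mid=-1.99286 |R|=0.99288 →hi
  ...
  [-2.00000,-1.99986] ⇒ x*=-2.0000
Interval (-2.0000, 0).

z∈(-2.0000,0).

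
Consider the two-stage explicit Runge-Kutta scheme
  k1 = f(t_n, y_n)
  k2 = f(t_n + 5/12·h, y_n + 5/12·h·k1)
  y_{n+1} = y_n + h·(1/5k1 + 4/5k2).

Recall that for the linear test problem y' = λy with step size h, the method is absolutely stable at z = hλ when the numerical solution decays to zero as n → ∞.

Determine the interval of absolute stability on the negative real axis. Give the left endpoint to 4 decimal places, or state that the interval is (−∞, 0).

Set f=λy, z=hλ:
  k1=λy_n ⇒ h·k1=z·y_n;  k2=λ(1+5/12z)y_n ⇒ h·k2=z(1+5/12z)y_n
  y_{n+1}/y_n = 1 + 1/5z + 4/5z(1+5/12z) = 1 + z + 1/3z²
  Hence R(z) = 1 + z + 1/3z².

Need |R(x)|<1, x<0.
x=-0.48: |R|=0.5968
R=1: x+1/3x²=0 ⇒ x=−3=-3.0000; min R=1−1/(4·1/3)=0.2500>−1
Confirm numerically:
  x=-2.501: |R|=0.58400 <1
  x=-2.282: |R|=0.45384 <1
  x=-1.944: |R|=0.31571 <1
  x=-1.914: |R|=0.30713 <1
  x=-3.598: |R|=1.71720 >1
  x=-3.025: |R|=1.02521 >1
So |R|<1 on (-3.0000, 0).

z∈(-3.0000,0).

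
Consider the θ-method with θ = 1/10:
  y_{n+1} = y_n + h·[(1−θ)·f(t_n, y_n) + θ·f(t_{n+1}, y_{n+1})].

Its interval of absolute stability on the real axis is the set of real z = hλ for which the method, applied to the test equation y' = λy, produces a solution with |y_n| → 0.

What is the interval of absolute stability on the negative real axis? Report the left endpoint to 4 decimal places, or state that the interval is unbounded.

Test eqn y'=λy, z=hλ:
  y_{n+1} = y_n + z·[9/10·y_n + 1/10·y_{n+1}] ⇒ (1 − 1/10z)y_{n+1} = (1 + 9/10z)y_n
  so R(z) = (1 + 9/10z)/(1 − 1/10z).

Find x<0 with |R(x)|<1.
x=-0.74: |R|=0.3110
R=−1: 1+9/10x = −1+1/10x ⇒ -4/5x=2 ⇒ x=2/(-4/5)=-2.5000
Confirm numerically:
  x=-1.879: |R|=0.58178 <1
  x=-1.152: |R|=0.03300 <1
  x=-1.040: |R|=0.05797 <1
  x=-2.809: |R|=1.19299 >1
  x=-2.695: |R|=1.12288 >1
Interval (-2.5000, 0).

(-2.5000, 0).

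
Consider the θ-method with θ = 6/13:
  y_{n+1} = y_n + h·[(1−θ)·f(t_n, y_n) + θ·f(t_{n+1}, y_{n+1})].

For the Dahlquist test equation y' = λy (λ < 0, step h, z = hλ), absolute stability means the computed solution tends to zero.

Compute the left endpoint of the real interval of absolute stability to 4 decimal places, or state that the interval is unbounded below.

left endpoint -26.0000.

On y'=λy, z=hλ:
  y_{n+1} = y_n + z·[7/13·y_n + 6/13·y_{n+1}] ⇒ (1 − 6/13z)y_{n+1} = (1 + 7/13z)y_n
  ⇒ R(z) = (1 + 7/13z)/(1 − 6/13z).

Boundary: |R(x)|=1, x<0.
x=-0.52: |R|=0.5806
R=−1: 1+7/13x = −1+6/13x ⇒ -1/13x=2 ⇒ x=2/(-1/13)=-26.0000
Confirm numerically:
  x=-25.599: |R|=0.99759 <1
  x=-17.875: |R|=0.93243 <1
  x=-14.324: |R|=0.88199 <1
  x=-11.651: |R|=0.82692 <1
  x=-26.424: |R|=1.00247 >1
  x=-26.356: |R|=1.00208 >1
Interval (-26.0000, 0).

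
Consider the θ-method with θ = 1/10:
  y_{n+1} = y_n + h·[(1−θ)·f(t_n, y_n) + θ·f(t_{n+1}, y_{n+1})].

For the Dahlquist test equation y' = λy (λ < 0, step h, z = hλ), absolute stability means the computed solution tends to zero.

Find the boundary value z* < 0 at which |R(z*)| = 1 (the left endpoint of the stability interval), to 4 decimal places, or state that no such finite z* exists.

left endpoint -2.5000.

On y'=λy, z=hλ:
  y_{n+1} = y_n + z·[9/10·y_n + 1/10·y_{n+1}] ⇒ (1 − 1/10z)y_{n+1} = (1 + 9/10z)y_n
  so R(z) = (1 + 9/10z)/(1 − 1/10z).

Solve |R(x)|<1 on ℝ⁻.
x=-1.35: |R|=0.1894
R=−1: 1+9/10x = −1+1/10x ⇒ -4/5x=2 ⇒ x=2/(-4/5)=-2.5000
Confirm numerically:
  x=-2.081: |R|=0.72254 <1
  x=-2.019: |R|=0.67984 <1
  x=-1.532: |R|=0.32848 <1
  x=-1.430: |R|=0.25109 <1
  x=-2.715: |R|=1.13527 >1
  x=-2.638: |R|=1.08736 >1
So |R|<1 on (-2.5000, 0).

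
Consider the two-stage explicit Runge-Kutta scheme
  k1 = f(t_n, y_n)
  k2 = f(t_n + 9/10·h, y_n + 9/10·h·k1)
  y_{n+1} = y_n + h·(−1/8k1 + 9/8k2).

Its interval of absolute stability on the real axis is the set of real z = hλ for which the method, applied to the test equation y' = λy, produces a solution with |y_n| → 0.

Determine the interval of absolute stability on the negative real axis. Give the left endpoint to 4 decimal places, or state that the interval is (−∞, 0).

(-0.9877, 0).

Test eqn y'=λy, z=hλ:
  k1=λy_n ⇒ h·k1=z·y_n;  k2=λ(1+9/10z)y_n ⇒ h·k2=z(1+9/10z)y_n
  y_{n+1}/y_n = 1 − 1/8z + 9/8z(1+9/10z) = 1 + z + 81/80z²
  Hence R(z) = 1 + z + 81/80z².

Need |R(x)|<1, x<0.
x=-1.61: |R|=2.0145
R=1: x+81/80x²=0 ⇒ x=−80/81=-0.9877; min R=1−1/(4·81/80)=0.7531>−1
Confirm numerically:
  x=-0.907: |R|=0.92593 <1
  x=-0.466: |R|=0.75387 <1
  x=-0.449: |R|=0.75512 <1
  x=-0.429: |R|=0.75734 <1
  x=-1.546: |R|=1.87399 >1
  x=-1.275: |R|=1.37095 >1
Stable set (-0.9877, 0).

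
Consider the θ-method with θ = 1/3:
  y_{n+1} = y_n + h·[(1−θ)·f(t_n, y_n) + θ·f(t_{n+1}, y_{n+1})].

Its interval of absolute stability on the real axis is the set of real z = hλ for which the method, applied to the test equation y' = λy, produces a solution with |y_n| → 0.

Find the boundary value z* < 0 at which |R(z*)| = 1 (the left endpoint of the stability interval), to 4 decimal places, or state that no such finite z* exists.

z* = -6.0000.

Set f=λy, z=hλ:
  y_{n+1} = y_n + z·[2/3·y_n + 1/3·y_{n+1}] ⇒ (1 − 1/3z)y_{n+1} = (1 + 2/3z)y_n
  Hence R(z) = (1 + 2/3z)/(1 − 1/3z).

Boundary: |R(x)|=1, x<0.
x=-0.68: |R|=0.4457
R=−1: 1+2/3x = −1+1/3x ⇒ -1/3x=2 ⇒ x=2/(-1/3)=-6.0000
Confirm numerically:
  x=-5.962: |R|=0.99576 <1
  x=-5.665: |R|=0.96134 <1
  x=-5.356: |R|=0.92293 <1
  x=-6.508: |R|=1.05343 >1
  x=-6.507: |R|=1.05333 >1
  x=-6.301: |R|=1.03236 >1
Stable set (-6.0000, 0).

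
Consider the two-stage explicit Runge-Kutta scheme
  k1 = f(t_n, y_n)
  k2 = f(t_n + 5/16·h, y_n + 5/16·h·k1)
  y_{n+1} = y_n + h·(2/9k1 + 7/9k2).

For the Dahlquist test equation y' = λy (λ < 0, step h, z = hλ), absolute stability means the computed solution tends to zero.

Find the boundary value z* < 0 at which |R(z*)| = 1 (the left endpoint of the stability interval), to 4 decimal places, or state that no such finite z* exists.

Test eqn y'=λy, z=hλ:
  k1=λy_n ⇒ h·k1=z·y_n;  k2=λ(1+5/16z)y_n ⇒ h·k2=z(1+5/16z)y_n
  y_{n+1}/y_n = 1 + 2/9z + 7/9z(1+5/16z) = 1 + z + 35/144z²
  Hence R(z) = 1 + z + 35/144z².

Find x<0 with |R(x)|<1.
x=-1.27: |R|=0.1220
R=1: x+35/144x²=0 ⇒ x=−144/35=-4.1143; min R=1−1/(4·35/144)=-0.0286>−1
Confirm numerically:
  x=-2.981: |R|=0.17888 <1
  x=-2.652: |R|=0.05744 <1
  x=-2.202: |R|=0.02347 <1
  x=-4.696: |R|=1.66396 >1
  x=-4.192: |R|=1.07918 >1
Stable set (-4.1143, 0).

left endpoint -4.1143.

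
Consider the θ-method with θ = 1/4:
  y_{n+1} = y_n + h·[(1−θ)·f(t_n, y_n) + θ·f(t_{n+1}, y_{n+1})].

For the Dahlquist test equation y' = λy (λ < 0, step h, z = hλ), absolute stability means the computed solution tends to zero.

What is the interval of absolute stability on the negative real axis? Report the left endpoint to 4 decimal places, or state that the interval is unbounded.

z∈(-4.0000,0).

Test eqn y'=λy, z=hλ:
  y_{n+1} = y_n + z·[3/4·y_n + 1/4·y_{n+1}] ⇒ (1 − 1/4z)y_{n+1} = (1 + 3/4z)y_n
  so R(z) = (1 + 3/4z)/(1 − 1/4z).

Need |R(x)|<1, x<0.
x=-1.42: |R|=0.0480
R=−1: 1+3/4x = −1+1/4x ⇒ -1/2x=2 ⇒ x=2/(-1/2)=-4.0000
Confirm numerically:
  x=-3.938: |R|=0.98438 <1
  x=-3.666: |R|=0.91286 <1
  x=-2.423: |R|=0.50895 <1
  x=-4.300: |R|=1.07229 >1
  x=-4.278: |R|=1.06717 >1
Stable set (-4.0000, 0).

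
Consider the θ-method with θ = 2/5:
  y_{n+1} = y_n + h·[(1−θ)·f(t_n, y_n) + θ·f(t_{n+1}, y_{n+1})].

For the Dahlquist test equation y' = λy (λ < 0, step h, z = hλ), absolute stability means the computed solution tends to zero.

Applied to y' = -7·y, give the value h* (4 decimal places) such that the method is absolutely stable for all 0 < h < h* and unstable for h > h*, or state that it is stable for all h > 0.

(-10.0000,0); λ=-7 ⇒ h* = (10)/7 = 1.4286.

With y'=λy (z=hλ):
  y_{n+1} = y_n + z·[3/5·y_n + 2/5·y_{n+1}] ⇒ (1 − 2/5z)y_{n+1} = (1 + 3/5z)y_n
  R(z) = (1 + 3/5z)/(1 − 2/5z).

Need |R(x)|<1, x<0.
x=-0.61: |R|=0.5096
R=−1: 1+3/5x = −1+2/5x ⇒ -1/5x=2 ⇒ x=2/(-1/5)=-10.0000
Confirm numerically:
  x=-7.645: |R|=0.88393 <1
  x=-7.635: |R|=0.88333 <1
  x=-5.909: |R|=0.75675 <1
  x=-10.371: |R|=1.01441 >1
  x=-10.285: |R|=1.01115 >1
  x=-10.114: |R|=1.00452 >1
Interval (-10.0000, 0).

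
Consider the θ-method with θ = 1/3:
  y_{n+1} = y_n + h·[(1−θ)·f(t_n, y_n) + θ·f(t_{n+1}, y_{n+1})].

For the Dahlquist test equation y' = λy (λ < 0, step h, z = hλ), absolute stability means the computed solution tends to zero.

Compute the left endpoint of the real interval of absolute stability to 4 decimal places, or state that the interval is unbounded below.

On y'=λy, z=hλ:
  y_{n+1} = y_n + z·[2/3·y_n + 1/3·y_{n+1}] ⇒ (1 − 1/3z)y_{n+1} = (1 + 2/3z)y_n
  so R(z) = (1 + 2/3z)/(1 − 1/3z).

Solve |R(x)|<1 on ℝ⁻.
x=-1.14: |R|=0.1739
R=−1: 1+2/3x = −1+1/3x ⇒ -1/3x=2 ⇒ x=2/(-1/3)=-6.0000
Confirm numerically:
  x=-5.974: |R|=0.99710 <1
  x=-3.778: |R|=0.67217 <1
  x=-3.595: |R|=0.63533 <1
  x=-2.737: |R|=0.43124 <1
  x=-6.484: |R|=1.05103 >1
  x=-6.209: |R|=1.02270 >1
Stable set (-6.0000, 0).

z* = -6.0000.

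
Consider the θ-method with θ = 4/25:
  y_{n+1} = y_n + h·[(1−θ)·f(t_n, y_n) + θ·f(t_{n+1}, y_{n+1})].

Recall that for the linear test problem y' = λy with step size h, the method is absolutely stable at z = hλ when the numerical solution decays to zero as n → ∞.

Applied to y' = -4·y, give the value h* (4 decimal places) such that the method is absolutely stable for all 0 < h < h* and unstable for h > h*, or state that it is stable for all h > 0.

(-2.9412,0); λ=-4 ⇒ h* = (50/17)/4 = 0.7353.

On y'=λy, z=hλ:
  y_{n+1} = y_n + z·[21/25·y_n + 4/25·y_{n+1}] ⇒ (1 − 4/25z)y_{n+1} = (1 + 21/25z)y_n
  so R(z) = (1 + 21/25z)/(1 − 4/25z).

Need |R(x)|<1, x<0.
x=-0.66: |R|=0.4030
R=−1: 1+21/25x = −1+4/25x ⇒ -17/25x=2 ⇒ x=2/(-17/25)=-2.9412
Confirm numerically:
  x=-2.823: |R|=0.94464 <1
  x=-2.577: |R|=0.82466 <1
  x=-2.546: |R|=0.80906 <1
  x=-3.293: |R|=1.15669 >1
  x=-3.223: |R|=1.12644 >1
So |R|<1 on (-2.9412, 0).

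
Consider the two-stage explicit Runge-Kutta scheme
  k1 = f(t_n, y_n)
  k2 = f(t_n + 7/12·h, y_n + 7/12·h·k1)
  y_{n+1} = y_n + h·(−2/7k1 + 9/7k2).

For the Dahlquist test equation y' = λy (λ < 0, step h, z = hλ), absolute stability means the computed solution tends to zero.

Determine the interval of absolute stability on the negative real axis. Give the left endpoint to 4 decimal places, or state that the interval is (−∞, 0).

z∈(-1.3333,0).

Test eqn y'=λy, z=hλ:
  k1=λy_n ⇒ h·k1=z·y_n;  k2=λ(1+7/12z)y_n ⇒ h·k2=z(1+7/12z)y_n
  y_{n+1}/y_n = 1 − 2/7z + 9/7z(1+7/12z) = 1 + z + 3/4z²
  ⇒ R(z) = 1 + z + 3/4z².

Solve |R(x)|<1 on ℝ⁻.
x=-1.21: |R|=0.8881
R=1: x+3/4x²=0 ⇒ x=−4/3=-1.3333; min R=1−1/(4·3/4)=0.6667>−1
Confirm numerically:
  x=-1.259: |R|=0.92981 <1
  x=-0.694: |R|=0.66723 <1
  x=-0.685: |R|=0.66692 <1
  x=-1.766: |R|=1.57307 >1
  x=-1.755: |R|=1.55502 >1
  x=-1.423: |R|=1.09570 >1
Interval (-1.3333, 0).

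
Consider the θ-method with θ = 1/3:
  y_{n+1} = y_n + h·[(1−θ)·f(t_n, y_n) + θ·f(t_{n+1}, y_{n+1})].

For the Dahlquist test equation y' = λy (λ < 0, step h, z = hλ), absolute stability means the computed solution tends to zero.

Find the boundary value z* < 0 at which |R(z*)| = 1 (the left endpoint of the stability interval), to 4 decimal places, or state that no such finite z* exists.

left endpoint -6.0000.

On y'=λy, z=hλ:
  y_{n+1} = y_n + z·[2/3·y_n + 1/3·y_{n+1}] ⇒ (1 − 1/3z)y_{n+1} = (1 + 2/3z)y_n
  ⇒ R(z) = (1 + 2/3z)/(1 − 1/3z).

Need |R(x)|<1, x<0.
x=-0.49: |R|=0.5788
R=−1: 1+2/3x = −1+1/3x ⇒ -1/3x=2 ⇒ x=2/(-1/3)=-6.0000
Confirm numerically:
  x=-4.830: |R|=0.85057 <1
  x=-4.664: |R|=0.82568 <1
  x=-4.246: |R|=0.75794 <1
  x=-4.186: |R|=0.74756 <1
  x=-6.366: |R|=1.03908 >1
  x=-6.121: |R|=1.01327 >1
  x=-6.050: |R|=1.00552 >1
Interval (-6.0000, 0).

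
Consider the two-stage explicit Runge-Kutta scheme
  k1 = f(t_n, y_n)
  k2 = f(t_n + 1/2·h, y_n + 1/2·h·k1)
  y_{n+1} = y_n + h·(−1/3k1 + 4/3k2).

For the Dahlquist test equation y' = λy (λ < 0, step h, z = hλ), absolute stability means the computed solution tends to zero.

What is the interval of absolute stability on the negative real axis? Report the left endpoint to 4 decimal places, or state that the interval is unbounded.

Test eqn y'=λy, z=hλ:
  k1=λy_n ⇒ h·k1=z·y_n;  k2=λ(1+1/2z)y_n ⇒ h·k2=z(1+1/2z)y_n
  y_{n+1}/y_n = 1 − 1/3z + 4/3z(1+1/2z) = 1 + z + 2/3z²
  Hence R(z) = 1 + z + 2/3z².

Solve |R(x)|<1 on ℝ⁻.
x=-1.24: |R|=0.7851
R=1: x+2/3x²=0 ⇒ x=−3/2=-1.5000; min R=1−1/(4·2/3)=0.6250>−1
Confirm numerically:
  x=-0.861: |R|=0.63321 <1
  x=-0.713: |R|=0.62591 <1
  x=-0.711: |R|=0.62601 <1
  x=-1.798: |R|=1.35720 >1
  x=-1.769: |R|=1.31724 >1
Interval (-1.5000, 0).

z∈(-1.5000,0).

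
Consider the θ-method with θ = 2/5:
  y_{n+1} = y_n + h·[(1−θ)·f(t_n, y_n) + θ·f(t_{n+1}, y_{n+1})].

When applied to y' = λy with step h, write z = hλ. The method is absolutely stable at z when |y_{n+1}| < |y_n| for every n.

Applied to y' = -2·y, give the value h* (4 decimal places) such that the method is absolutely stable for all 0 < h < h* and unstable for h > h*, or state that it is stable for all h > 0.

(-10.0000,0); λ=-2 ⇒ h* = (10)/2 = 5.0000.

Test eqn y'=λy, z=hλ:
  y_{n+1} = y_n + z·[3/5·y_n + 2/5·y_{n+1}] ⇒ (1 − 2/5z)y_{n+1} = (1 + 3/5z)y_n
  Hence R(z) = (1 + 3/5z)/(1 − 2/5z).

Find x<0 with |R(x)|<1.
x=-0.94: |R|=0.3169
R=−1: 1+3/5x = −1+2/5x ⇒ -1/5x=2 ⇒ x=2/(-1/5)=-10.0000
Confirm numerically:
  x=-9.876: |R|=0.99499 <1
  x=-8.363: |R|=0.92465 <1
  x=-6.880: |R|=0.83369 <1
  x=-10.583: |R|=1.02228 >1
  x=-10.314: |R|=1.01225 >1
  x=-10.135: |R|=1.00534 >1
So |R|<1 on (-10.0000, 0).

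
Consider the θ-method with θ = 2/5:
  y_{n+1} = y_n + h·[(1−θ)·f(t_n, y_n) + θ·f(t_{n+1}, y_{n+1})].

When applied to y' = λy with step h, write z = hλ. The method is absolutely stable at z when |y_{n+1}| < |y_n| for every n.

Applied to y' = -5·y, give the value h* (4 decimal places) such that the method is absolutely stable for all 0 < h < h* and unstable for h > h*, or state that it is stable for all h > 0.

With y'=λy (z=hλ):
  y_{n+1} = y_n + z·[3/5·y_n + 2/5·y_{n+1}] ⇒ (1 − 2/5z)y_{n+1} = (1 + 3/5z)y_n
  so R(z) = (1 + 3/5z)/(1 − 2/5z).

Boundary: |R(x)|=1, x<0.
x=-1.1: |R|=0.2361
R=−1: 1+3/5x = −1+2/5x ⇒ -1/5x=2 ⇒ x=2/(-1/5)=-10.0000
Confirm numerically:
  x=-9.046: |R|=0.95869 <1
  x=-8.183: |R|=0.91496 <1
  x=-6.295: |R|=0.78937 <1
  x=-5.501: |R|=0.71885 <1
  x=-10.530: |R|=1.02034 >1
  x=-10.351: |R|=1.01366 >1
  x=-10.332: |R|=1.01294 >1
Interval (-10.0000, 0).

(-10.0000,0); λ=-5 ⇒ h* = (10)/5 = 2.0000.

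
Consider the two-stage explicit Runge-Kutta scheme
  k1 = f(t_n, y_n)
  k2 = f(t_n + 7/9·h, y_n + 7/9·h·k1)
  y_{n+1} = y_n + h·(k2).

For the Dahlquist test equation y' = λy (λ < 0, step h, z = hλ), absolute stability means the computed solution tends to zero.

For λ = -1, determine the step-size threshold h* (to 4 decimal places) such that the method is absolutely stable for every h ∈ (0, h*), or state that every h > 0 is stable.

(-1.2857,0); λ=-1 ⇒ h* = (9/7)/1 = 1.2857.

Test eqn y'=λy, z=hλ:
  k1=λy_n ⇒ h·k1=z·y_n;  k2=λ(1+7/9z)y_n ⇒ h·k2=z(1+7/9z)y_n
  y_{n+1}/y_n = 1 + z(1+7/9z) = 1 + z + 7/9z²
  so R(z) = 1 + z + 7/9z².

Boundary: |R(x)|=1, x<0.
x=-1.72: |R|=1.5810
R=1: x+7/9x²=0 ⇒ x=−9/7=-1.2857; min R=1−1/(4·7/9)=0.6786>−1
Confirm numerically:
  x=-1.054: |R|=0.81005 <1
  x=-0.935: |R|=0.74495 <1
  x=-0.716: |R|=0.68273 <1
  x=-1.551: |R|=1.32002 >1
  x=-1.357: |R|=1.07524 >1
Interval (-1.2857, 0).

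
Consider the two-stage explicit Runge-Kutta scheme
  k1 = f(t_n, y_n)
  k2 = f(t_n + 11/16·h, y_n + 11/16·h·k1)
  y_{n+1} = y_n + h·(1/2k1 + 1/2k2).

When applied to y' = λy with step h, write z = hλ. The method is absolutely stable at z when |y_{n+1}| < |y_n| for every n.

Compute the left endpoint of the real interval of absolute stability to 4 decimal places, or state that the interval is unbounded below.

On y'=λy, z=hλ:
  k1=λy_n ⇒ h·k1=z·y_n;  k2=λ(1+11/16z)y_n ⇒ h·k2=z(1+11/16z)y_n
  y_{n+1}/y_n = 1 + 1/2z + 1/2z(1+11/16z) = 1 + z + 11/32z²
  Hence R(z) = 1 + z + 11/32z².

Boundary: |R(x)|=1, x<0.
x=-1.73: |R|=0.2988
R=1: x+11/32x²=0 ⇒ x=−32/11=-2.9091; min R=1−1/(4·11/32)=0.2727>−1
Confirm numerically:
  x=-1.839: |R|=0.32354 <1
  x=-1.607: |R|=0.28072 <1
  x=-1.540: |R|=0.27524 <1
  x=-1.397: |R|=0.27387 <1
  x=-3.380: |R|=1.54714 >1
  x=-3.038: |R|=1.13462 >1
So |R|<1 on (-2.9091, 0).

left endpoint -2.9091.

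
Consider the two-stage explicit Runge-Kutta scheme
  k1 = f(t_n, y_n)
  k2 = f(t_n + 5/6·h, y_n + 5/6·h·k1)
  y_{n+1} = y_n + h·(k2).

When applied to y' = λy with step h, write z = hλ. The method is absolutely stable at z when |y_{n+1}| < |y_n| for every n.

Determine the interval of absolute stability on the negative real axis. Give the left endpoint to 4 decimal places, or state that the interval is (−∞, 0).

With y'=λy (z=hλ):
  k1=λy_n ⇒ h·k1=z·y_n;  k2=λ(1+5/6z)y_n ⇒ h·k2=z(1+5/6z)y_n
  y_{n+1}/y_n = 1 + z(1+5/6z) = 1 + z + 5/6z²
  ⇒ R(z) = 1 + z + 5/6z².

Solve |R(x)|<1 on ℝ⁻.
x=-0.62: |R|=0.7003
R=1: x+5/6x²=0 ⇒ x=−6/5=-1.2000; min R=1−1/(4·5/6)=0.7000>−1
Confirm numerically:
  x=-1.156: |R|=0.95761 <1
  x=-1.003: |R|=0.83534 <1
  x=-0.748: |R|=0.71825 <1
  x=-1.721: |R|=1.74720 >1
  x=-1.720: |R|=1.74533 >1
  x=-1.442: |R|=1.29080 >1
Stable set (-1.2000, 0).

z∈(-1.2000,0).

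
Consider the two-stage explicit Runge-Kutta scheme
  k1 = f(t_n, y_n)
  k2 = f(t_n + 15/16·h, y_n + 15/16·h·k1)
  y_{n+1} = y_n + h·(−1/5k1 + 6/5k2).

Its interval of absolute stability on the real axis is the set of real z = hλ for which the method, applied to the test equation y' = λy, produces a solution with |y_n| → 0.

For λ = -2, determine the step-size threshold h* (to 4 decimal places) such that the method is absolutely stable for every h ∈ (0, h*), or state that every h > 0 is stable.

(-0.8889,0); λ=-2 ⇒ h* = (8/9)/2 = 0.4444.

Test eqn y'=λy, z=hλ:
  k1=λy_n ⇒ h·k1=z·y_n;  k2=λ(1+15/16z)y_n ⇒ h·k2=z(1+15/16z)y_n
  y_{n+1}/y_n = 1 − 1/5z + 6/5z(1+15/16z) = 1 + z + 9/8z²
  R(z) = 1 + z + 9/8z².

Need |R(x)|<1, x<0.
x=-1.15: |R|=1.3378
R=1: x+9/8x²=0 ⇒ x=−8/9=-0.8889; min R=1−1/(4·9/8)=0.7778>−1
Confirm numerically:
  x=-0.654: |R|=0.82718 <1
  x=-0.562: |R|=0.79332 <1
  x=-0.417: |R|=0.77863 <1
  x=-1.084: |R|=1.23794 >1
  x=-0.947: |R|=1.06191 >1
So |R|<1 on (-0.8889, 0).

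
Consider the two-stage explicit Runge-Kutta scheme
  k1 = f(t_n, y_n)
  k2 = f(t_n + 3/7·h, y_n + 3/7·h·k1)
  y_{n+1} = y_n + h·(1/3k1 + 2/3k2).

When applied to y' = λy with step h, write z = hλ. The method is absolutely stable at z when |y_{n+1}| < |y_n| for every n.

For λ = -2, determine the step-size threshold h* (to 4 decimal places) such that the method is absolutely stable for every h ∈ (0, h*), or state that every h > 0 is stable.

(-3.5000,0); λ=-2 ⇒ h* = (7/2)/2 = 1.7500.

Set f=λy, z=hλ:
  k1=λy_n ⇒ h·k1=z·y_n;  k2=λ(1+3/7z)y_n ⇒ h·k2=z(1+3/7z)y_n
  y_{n+1}/y_n = 1 + 1/3z + 2/3z(1+3/7z) = 1 + z + 2/7z²
  Hence R(z) = 1 + z + 2/7z².

Find x<0 with |R(x)|<1.
x=-1.64: |R|=0.1285
R=1: x+2/7x²=0 ⇒ x=−7/2=-3.5000; min R=1−1/(4·2/7)=0.1250>−1
Confirm numerically:
  x=-2.396: |R|=0.24423 <1
  x=-2.376: |R|=0.23696 <1
  x=-1.742: |R|=0.12502 <1
  x=-1.685: |R|=0.12621 <1
  x=-3.993: |R|=1.56244 >1
  x=-3.896: |R|=1.44080 >1
  x=-3.828: |R|=1.35874 >1
So |R|<1 on (-3.5000, 0).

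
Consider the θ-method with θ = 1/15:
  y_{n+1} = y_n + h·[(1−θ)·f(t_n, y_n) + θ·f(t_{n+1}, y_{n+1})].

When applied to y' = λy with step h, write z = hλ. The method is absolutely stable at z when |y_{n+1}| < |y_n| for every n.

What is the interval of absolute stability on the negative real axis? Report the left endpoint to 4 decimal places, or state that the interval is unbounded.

z∈(-2.3077,0).

With y'=λy (z=hλ):
  y_{n+1} = y_n + z·[14/15·y_n + 1/15·y_{n+1}] ⇒ (1 − 1/15z)y_{n+1} = (1 + 14/15z)y_n
  so R(z) = (1 + 14/15z)/(1 − 1/15z).

Boundary: |R(x)|=1, x<0.
x=-1.43: |R|=0.3055
R=−1: 1+14/15x = −1+1/15x ⇒ -13/15x=2 ⇒ x=2/(-13/15)=-2.3077
Confirm numerically:
  x=-2.021: |R|=0.78104 <1
  x=-1.577: |R|=0.42698 <1
  x=-1.446: |R|=0.31886 <1
  x=-2.825: |R|=1.37728 >1
  x=-2.707: |R|=1.29316 >1
  x=-2.507: |R|=1.14800 >1
So |R|<1 on (-2.3077, 0).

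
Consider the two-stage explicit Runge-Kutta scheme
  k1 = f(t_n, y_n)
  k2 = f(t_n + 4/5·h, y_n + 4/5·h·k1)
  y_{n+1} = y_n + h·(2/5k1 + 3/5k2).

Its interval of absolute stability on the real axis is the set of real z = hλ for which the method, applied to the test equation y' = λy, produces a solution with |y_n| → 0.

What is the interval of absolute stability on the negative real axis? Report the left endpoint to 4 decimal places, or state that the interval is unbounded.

With y'=λy (z=hλ):
  k1=λy_n ⇒ h·k1=z·y_n;  k2=λ(1+4/5z)y_n ⇒ h·k2=z(1+4/5z)y_n
  y_{n+1}/y_n = 1 + 2/5z + 3/5z(1+4/5z) = 1 + z + 12/25z²
  so R(z) = 1 + z + 12/25z².

Boundary: |R(x)|=1, x<0.
x=-1.6: |R|=0.6288
R=1: x+12/25x²=0 ⇒ x=−25/12=-2.0833; min R=1−1/(4·12/25)=0.4792>−1
Confirm numerically:
  x=-1.512: |R|=0.58535 <1
  x=-1.398: |R|=0.54011 <1
  x=-1.260: |R|=0.50205 <1
  x=-0.896: |R|=0.48935 <1
  x=-2.617: |R|=1.67037 >1
  x=-2.179: |R|=1.10006 >1
  x=-2.118: |R|=1.03524 >1
So |R|<1 on (-2.0833, 0).

(-2.0833, 0).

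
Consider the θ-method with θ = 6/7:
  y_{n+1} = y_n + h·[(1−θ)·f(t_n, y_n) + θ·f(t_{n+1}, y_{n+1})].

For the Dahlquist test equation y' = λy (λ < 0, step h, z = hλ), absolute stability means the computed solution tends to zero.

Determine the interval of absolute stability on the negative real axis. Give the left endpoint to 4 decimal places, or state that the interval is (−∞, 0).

Test eqn y'=λy, z=hλ:
  y_{n+1} = y_n + z·[1/7·y_n + 6/7·y_{n+1}] ⇒ (1 − 6/7z)y_{n+1} = (1 + 1/7z)y_n
  R(z) = (1 + 1/7z)/(1 − 6/7z).

Find x<0 with |R(x)|<1.
x=-1.35: |R|=0.3742
x=-2: |R|=0.2632
x=-10: |R|=0.0448
x=-100: |R|=0.1532
θ=6/7≥1/2 ⇒ |1+1/7x|<|1−6/7x| ∀x<0 ⇒ stable on all of ℝ⁻.

(−∞, 0) — no finite endpoint.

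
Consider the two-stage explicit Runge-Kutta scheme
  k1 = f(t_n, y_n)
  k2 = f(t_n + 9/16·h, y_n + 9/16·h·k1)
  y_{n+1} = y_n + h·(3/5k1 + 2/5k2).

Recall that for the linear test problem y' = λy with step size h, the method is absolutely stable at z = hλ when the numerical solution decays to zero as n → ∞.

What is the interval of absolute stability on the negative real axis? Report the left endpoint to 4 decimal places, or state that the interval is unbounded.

(-4.4444, 0).

Set f=λy, z=hλ:
  k1=λy_n ⇒ h·k1=z·y_n;  k2=λ(1+9/16z)y_n ⇒ h·k2=z(1+9/16z)y_n
  y_{n+1}/y_n = 1 + 3/5z + 2/5z(1+9/16z) = 1 + z + 9/40z²
  ⇒ R(z) = 1 + z + 9/40z².

Solve |R(x)|<1 on ℝ⁻.
x=-1.26: |R|=0.0972
R=1: x+9/40x²=0 ⇒ x=−40/9=-4.4444; min R=1−1/(4·9/40)=-0.1111>−1
Confirm numerically:
  x=-3.050: |R|=0.04306 <1
  x=-2.483: |R|=0.09581 <1
  x=-2.307: |R|=0.10949 <1
  x=-4.749: |R|=1.32543 >1
  x=-4.543: |R|=1.10074 >1
Interval (-4.4444, 0).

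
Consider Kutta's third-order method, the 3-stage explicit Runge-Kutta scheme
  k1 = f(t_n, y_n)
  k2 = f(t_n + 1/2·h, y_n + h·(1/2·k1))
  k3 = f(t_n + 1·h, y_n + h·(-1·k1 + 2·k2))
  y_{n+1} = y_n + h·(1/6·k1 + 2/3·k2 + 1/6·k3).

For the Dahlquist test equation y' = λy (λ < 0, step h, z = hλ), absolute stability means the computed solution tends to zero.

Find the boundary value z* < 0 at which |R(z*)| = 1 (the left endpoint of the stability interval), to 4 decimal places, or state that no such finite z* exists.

With y'=λy (z=hλ):
  order 3, 3-stage ⇒ R(z)=1+z+z^2/2+z^3/6
  (e.g. R(-1.41)=0.11685, |R|=0.11685)

Boundary: |R(x)|=1, x<0.
x=-1.41: |R|=0.1168
|R(-2.57)|=1.0966 |R(-1.62)|=0.0164 |R(-0.62)|=0.5325
Bisect:
  x_lo=-3.2397 |R|=2.6591  x_hi=-0.1706 |R|=0.8432
  mid=-1.70514 |R|=0.07767 →hi
  mid=-2.47243 |R|=0.93494 →hi
  mid=-2.85608 |R|=1.66041 →lo
  mid=-2.66426 |R|=1.26706 →lo
  mid=-2.56834 |R|=1.09378 →lo
  mid=-2.52039 |R|=1.01261 →lo
  mid=-2.49641 |R|=0.97334 →hi
  mid=-2.50840 |R|=0.99287 →hi
  mid=-2.51439 |R|=1.00271 →lo
  mid=-2.51140 |R|=0.99778 →hi
  ...
  [-2.51290,-2.51271] ⇒ x*=-2.5127
So |R|<1 on (-2.5127, 0).

left endpoint -2.5127.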